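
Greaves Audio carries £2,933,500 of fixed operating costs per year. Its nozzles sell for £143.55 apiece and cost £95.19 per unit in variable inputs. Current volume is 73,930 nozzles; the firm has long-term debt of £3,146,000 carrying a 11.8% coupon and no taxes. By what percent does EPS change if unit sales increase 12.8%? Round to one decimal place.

+169.2%

Contribution at this volume is 73,930 × £48.36 = £3,575,254.80.
EBIT = £3,575,254.80 − £2,933,500 = £641,754.80.
Interest = £371,228.00, so EBIT − I = £270,526.80.
Degree of combined leverage = contribution ÷ (EBIT − I) = £3,575,254.80 ÷ £270,526.80 = 13.2159.
EPS therefore changes by 13.2159 × (+12.8%) = +169.2%.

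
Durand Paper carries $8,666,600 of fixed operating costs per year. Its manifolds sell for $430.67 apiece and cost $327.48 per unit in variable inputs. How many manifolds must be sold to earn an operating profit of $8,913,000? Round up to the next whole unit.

170,362 manifolds

Each unit contributes $430.67 − $327.48 = $103.19.
Need Q such that Q × $103.19 − $8,666,600 = $8,913,000, i.e. Q = $17,579,600 / $103.19 = 170,361.47 → 170,362.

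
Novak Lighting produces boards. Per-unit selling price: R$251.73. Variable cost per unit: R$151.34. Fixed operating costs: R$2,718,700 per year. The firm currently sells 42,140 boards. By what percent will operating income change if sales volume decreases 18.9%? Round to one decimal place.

-52.9%

At 42,140 units, contribution = 42,140 × R$100.39 = R$4,230,434.60.
Subtracting fixed costs: EBIT = R$4,230,434.60 − R$2,718,700 = R$1,511,734.60.
So DOL = total CM / EBIT = R$4,230,434.60 / R$1,511,734.60 = 2.7984.
Operating income changes by 2.7984 × -18.9% = -52.9%.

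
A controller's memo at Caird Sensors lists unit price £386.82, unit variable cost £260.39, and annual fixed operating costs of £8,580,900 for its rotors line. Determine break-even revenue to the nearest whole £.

£26,253,767

Contribution margin per unit = £386.82 − £260.39 = £126.43, a CM ratio of £126.43 ÷ £386.82 = 0.3268.
Break-even revenue = fixed costs × price ÷ CM = £8,580,900 × £386.82 ÷ £126.43 = £26,253,767.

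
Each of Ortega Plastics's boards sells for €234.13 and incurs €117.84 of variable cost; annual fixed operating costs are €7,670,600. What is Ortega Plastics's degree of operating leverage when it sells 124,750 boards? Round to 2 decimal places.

2.12

Total contribution margin = 124,750 × €116.29 = €14,507,177.50.
Subtracting fixed costs: EBIT = €14,507,177.50 − €7,670,600 = €6,836,577.50.
Degree of operating leverage = €14,507,177.50 / €6,836,577.50 = 2.1220.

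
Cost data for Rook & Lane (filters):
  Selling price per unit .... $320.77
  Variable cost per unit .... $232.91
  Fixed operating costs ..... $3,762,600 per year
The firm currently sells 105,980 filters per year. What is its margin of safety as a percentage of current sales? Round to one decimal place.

59.6%

Contribution margin per unit = $320.77 − $232.91 = $87.86. Break-even units = $3,762,600 ÷ $87.86 = 42,824.95; break-even revenue = 42,824.95 × $320.77 = $13,736,958.82.
Actual sales revenue = 105,980 × $320.77 = $33,995,204.60.
Margin of safety = ($33,995,204.60 − $13,736,958.82) ÷ $33,995,204.60 = 59.6%.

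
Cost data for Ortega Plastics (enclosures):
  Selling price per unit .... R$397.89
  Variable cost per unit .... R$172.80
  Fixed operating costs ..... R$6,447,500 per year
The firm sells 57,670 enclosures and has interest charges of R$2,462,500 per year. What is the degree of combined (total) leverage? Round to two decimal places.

3.19

Total contribution margin = 57,670 × R$225.09 = R$12,980,940.30.
Operating income = contribution − fixed costs = R$12,980,940.30 − R$6,447,500 = R$6,533,440.30. Interest = R$2,462,500.00, so EBIT − I = R$4,070,940.30.
Degree of total leverage = total CM / (EBIT − interest) = R$12,980,940.30 / R$4,070,940.30 = 3.1887.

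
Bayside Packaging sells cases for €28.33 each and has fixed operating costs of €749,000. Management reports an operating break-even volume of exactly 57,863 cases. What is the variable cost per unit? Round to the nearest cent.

Contribution per unit must be FC / Q = €749,000 / 57,863 = €12.9444.
Hence VC = price − CM = €28.33 − €12.9444 = €15.39.

€15.39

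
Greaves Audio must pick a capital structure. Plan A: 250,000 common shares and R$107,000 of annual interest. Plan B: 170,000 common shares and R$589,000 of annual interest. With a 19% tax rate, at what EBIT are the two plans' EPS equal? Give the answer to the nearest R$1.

At indifference, (EBIT − 107,000)(1 − t)/250,000 = (EBIT − 589,000)(1 − t)/170,000.
The (1 − t) factor cancels: (EBIT − 107,000) × 170,000 = (EBIT − 589,000) × 250,000.
EBIT × (250,000 − 170,000) = 589,000 × 250,000 − 107,000 × 170,000 = 129,060,000,000, so EBIT = 129,060,000,000 ÷ 80,000 = 1,613,250.00.

R$1,613,250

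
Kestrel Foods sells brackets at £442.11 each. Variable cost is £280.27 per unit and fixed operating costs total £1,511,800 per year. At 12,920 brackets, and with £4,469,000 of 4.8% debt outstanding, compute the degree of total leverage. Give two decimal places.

5.73

At 12,920 units, contribution = 12,920 × £161.84 = £2,090,972.80.
EBIT = £2,090,972.80 − £1,511,800 = £579,172.80. Interest = £214,512.00.
DOL = £2,090,972.80 ÷ £579,172.80 = 3.6103; DFL = £579,172.80 ÷ £364,660.80 = 1.5883.
Combined leverage = 3.6103 × 1.5883 = 5.7342.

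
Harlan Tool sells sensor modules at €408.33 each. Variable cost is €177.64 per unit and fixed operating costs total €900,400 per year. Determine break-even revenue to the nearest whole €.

CM per unit = €408.33 − €177.64 = €230.69; CM ratio = €230.69 / €408.33 = 0.5650.
Break-even revenue = fixed costs × price ÷ CM = €900,400 × €408.33 ÷ €230.69 = €1,593,742.

€1,593,742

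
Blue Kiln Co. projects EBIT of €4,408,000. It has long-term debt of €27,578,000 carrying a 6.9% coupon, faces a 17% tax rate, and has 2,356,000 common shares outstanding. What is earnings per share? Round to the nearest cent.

€0.88

Pre-tax income = €4,408,000 − €1,902,882.00 = €2,505,118.00.
After tax at 17%: net income = €2,505,118.00 × 0.83 = €2,079,247.94.
EPS = €2,079,247.94 ÷ 2,356,000 = €0.88.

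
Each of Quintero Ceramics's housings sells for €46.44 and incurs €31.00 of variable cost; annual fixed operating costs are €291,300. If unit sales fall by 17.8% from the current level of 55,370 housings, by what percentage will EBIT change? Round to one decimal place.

-27.0%

Total contribution margin = 55,370 × €15.44 = €854,912.80.
Subtracting fixed costs: EBIT = €854,912.80 − €291,300 = €563,612.80.
Degree of operating leverage = €854,912.80 / €563,612.80 = 1.5168.
%ΔEBIT = DOL × %ΔSales = 1.5168 × -17.8% = -27.0%.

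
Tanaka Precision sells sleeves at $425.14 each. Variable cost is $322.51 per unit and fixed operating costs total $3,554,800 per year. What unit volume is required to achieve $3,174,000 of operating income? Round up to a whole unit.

65,564 sleeves

Contribution margin per unit = $425.14 − $322.51 = $102.63.
Need Q such that Q × $102.63 − $3,554,800 = $3,174,000, i.e. Q = $6,728,800 / $102.63 = 65,563.68 → 65,564.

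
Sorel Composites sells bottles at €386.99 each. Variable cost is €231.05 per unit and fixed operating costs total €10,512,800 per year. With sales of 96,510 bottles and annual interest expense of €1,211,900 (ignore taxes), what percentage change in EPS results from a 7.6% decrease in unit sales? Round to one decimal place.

-34.4%

Contribution at this volume is 96,510 × €155.94 = €15,049,769.40.
Subtracting fixed costs: EBIT = €15,049,769.40 − €10,512,800 = €4,536,969.40.
After interest of €1,211,900.00, pre-tax earnings = €3,325,069.40.
Degree of combined leverage = contribution ÷ (EBIT − I) = €15,049,769.40 ÷ €3,325,069.40 = 4.5262.
%ΔEPS = DCL × %ΔSales = 4.5262 × -7.6% = -34.4%.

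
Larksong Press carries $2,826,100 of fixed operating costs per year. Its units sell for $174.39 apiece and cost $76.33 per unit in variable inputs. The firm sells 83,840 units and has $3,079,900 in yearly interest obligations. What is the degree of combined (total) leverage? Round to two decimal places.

At 83,840 units, contribution = 83,840 × $98.06 = $8,221,350.40.
EBIT = $8,221,350.40 − $2,826,100 = $5,395,250.40. Interest = $3,079,900.00.
DOL = $8,221,350.40 ÷ $5,395,250.40 = 1.5238; DFL = $5,395,250.40 ÷ $2,315,350.40 = 2.3302.
DCL = DOL × DFL = 1.5238 × 2.3302 = 3.5508.

3.55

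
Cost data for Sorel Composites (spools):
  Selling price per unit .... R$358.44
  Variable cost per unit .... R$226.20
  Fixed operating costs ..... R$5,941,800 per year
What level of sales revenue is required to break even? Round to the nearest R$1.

R$16,105,405

Contribution margin per unit = R$358.44 − R$226.20 = R$132.24, a CM ratio of R$132.24 ÷ R$358.44 = 0.3689.
Break-even sales = FC ÷ CM ratio = R$5,941,800 × R$358.44 / R$132.24 = R$16,105,405.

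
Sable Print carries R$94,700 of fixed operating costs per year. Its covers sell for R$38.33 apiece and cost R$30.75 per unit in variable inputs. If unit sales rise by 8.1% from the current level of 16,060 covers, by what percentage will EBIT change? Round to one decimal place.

+36.5%

Contribution at this volume is 16,060 × R$7.58 = R$121,734.80.
Operating income = contribution − fixed costs = R$121,734.80 − R$94,700 = R$27,034.80.
Degree of operating leverage = R$121,734.80 / R$27,034.80 = 4.5029.
%ΔEBIT = DOL × %ΔSales = 4.5029 × +8.1% = +36.5%.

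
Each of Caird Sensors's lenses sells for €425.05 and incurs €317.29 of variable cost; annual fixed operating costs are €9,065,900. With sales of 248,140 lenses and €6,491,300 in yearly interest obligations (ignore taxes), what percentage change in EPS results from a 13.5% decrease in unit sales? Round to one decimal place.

At 248,140 units, contribution = 248,140 × €107.76 = €26,739,566.40.
EBIT = €26,739,566.40 − €9,065,900 = €17,673,666.40.
Interest = €6,491,300.00, so EBIT − I = €11,182,366.40.
DCL = total CM / (EBIT − I) = €26,739,566.40 / €11,182,366.40 = 2.3912.
%ΔEPS = DCL × %ΔSales = 2.3912 × -13.5% = -32.3%.

-32.3%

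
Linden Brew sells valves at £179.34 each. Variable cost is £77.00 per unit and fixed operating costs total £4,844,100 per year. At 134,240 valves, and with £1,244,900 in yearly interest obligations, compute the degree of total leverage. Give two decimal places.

At 134,240 units, contribution = 134,240 × £102.34 = £13,738,121.60.
Operating income = contribution − fixed costs = £13,738,121.60 − £4,844,100 = £8,894,021.60. Interest = £1,244,900.00.
DOL = £13,738,121.60 ÷ £8,894,021.60 = 1.5446; DFL = £8,894,021.60 ÷ £7,649,121.60 = 1.1628.
DCL = DOL × DFL = 1.5446 × 1.1628 = 1.7961.

1.80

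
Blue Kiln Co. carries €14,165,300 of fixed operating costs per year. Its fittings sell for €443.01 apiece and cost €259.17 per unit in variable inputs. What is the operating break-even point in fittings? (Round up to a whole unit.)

Contribution margin per unit = €443.01 − €259.17 = €183.84.
Break-even volume = fixed costs ÷ CM per unit = €14,165,300 ÷ €183.84 = 77,052.33, so 77,053 fittings.

77,053 fittings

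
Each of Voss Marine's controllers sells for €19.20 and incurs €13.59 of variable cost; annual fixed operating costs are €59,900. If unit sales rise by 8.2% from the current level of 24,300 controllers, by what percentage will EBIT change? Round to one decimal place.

+14.6%

Total contribution margin = 24,300 × €5.61 = €136,323.00.
Operating income = contribution − fixed costs = €136,323.00 − €59,900 = €76,423.00.
Degree of operating leverage = €136,323.00 / €76,423.00 = 1.7838.
Operating income changes by 1.7838 × +8.2% = +14.6%.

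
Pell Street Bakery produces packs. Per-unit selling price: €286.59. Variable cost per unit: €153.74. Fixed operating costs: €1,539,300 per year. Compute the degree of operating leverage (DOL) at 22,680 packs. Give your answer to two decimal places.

2.04

Total contribution margin = 22,680 × €132.85 = €3,013,038.00.
Operating income = contribution − fixed costs = €3,013,038.00 − €1,539,300 = €1,473,738.00.
Degree of operating leverage = €3,013,038.00 / €1,473,738.00 = 2.0445.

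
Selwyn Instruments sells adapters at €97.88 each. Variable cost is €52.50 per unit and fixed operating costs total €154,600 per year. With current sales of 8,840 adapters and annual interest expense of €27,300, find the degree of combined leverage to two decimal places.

1.83

Total contribution margin = 8,840 × €45.38 = €401,159.20.
Subtracting fixed costs: EBIT = €401,159.20 − €154,600 = €246,559.20. Interest = €27,300.00, so EBIT − I = €219,259.20.
Degree of total leverage = total CM / (EBIT − interest) = €401,159.20 / €219,259.20 = 1.8296.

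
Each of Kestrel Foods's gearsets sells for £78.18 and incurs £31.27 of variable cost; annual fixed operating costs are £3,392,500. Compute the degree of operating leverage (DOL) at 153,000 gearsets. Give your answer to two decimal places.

At 153,000 units, contribution = 153,000 × £46.91 = £7,177,230.00.
EBIT = £7,177,230.00 − £3,392,500 = £3,784,730.00.
DOL = contribution ÷ EBIT = £7,177,230.00 ÷ £3,784,730.00 = 1.8964.

1.90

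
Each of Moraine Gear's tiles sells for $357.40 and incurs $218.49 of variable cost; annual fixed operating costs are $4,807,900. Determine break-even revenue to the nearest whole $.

$12,370,193

CM per unit = $357.40 − $218.49 = $138.91; CM ratio = $138.91 / $357.40 = 0.3887.
Break-even sales = FC ÷ CM ratio = $4,807,900 × $357.40 / $138.91 = $12,370,193.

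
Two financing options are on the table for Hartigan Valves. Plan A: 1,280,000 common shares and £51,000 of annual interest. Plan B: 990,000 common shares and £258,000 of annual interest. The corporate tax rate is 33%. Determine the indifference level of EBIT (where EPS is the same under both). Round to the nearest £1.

Set EPS_A = EPS_B: (EBIT − £51,000)(1 − 0.33) ÷ 1,280,000 = (EBIT − £258,000)(1 − 0.33) ÷ 990,000.
The (1 − t) factor cancels: (EBIT − 51,000) × 990,000 = (EBIT − 258,000) × 1,280,000.
Solving, EBIT = (258,000·1,280,000 − 51,000·990,000) / (1,280,000 − 990,000) = 279,750,000,000 / 290,000 = 964,655.17.

£964,655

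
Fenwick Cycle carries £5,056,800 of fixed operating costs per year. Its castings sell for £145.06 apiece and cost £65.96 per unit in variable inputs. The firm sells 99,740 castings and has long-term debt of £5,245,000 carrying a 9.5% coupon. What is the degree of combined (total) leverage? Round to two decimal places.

3.38

Contribution at this volume is 99,740 × £79.10 = £7,889,434.00.
Operating income = contribution − fixed costs = £7,889,434.00 − £5,056,800 = £2,832,634.00. Interest = £498,275.00, so EBIT − I = £2,334,359.00.
DCL = contribution ÷ (EBIT − I) = £7,889,434.00 ÷ £2,334,359.00 = 3.3797.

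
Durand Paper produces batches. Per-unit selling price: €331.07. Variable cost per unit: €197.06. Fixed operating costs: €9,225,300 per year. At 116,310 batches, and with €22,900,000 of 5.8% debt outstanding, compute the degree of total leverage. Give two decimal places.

3.10

Total contribution margin = 116,310 × €134.01 = €15,586,703.10.
EBIT = €15,586,703.10 − €9,225,300 = €6,361,403.10. Interest = €1,328,200.00, so EBIT − I = €5,033,203.10.
DCL = contribution ÷ (EBIT − I) = €15,586,703.10 ÷ €5,033,203.10 = 3.0968.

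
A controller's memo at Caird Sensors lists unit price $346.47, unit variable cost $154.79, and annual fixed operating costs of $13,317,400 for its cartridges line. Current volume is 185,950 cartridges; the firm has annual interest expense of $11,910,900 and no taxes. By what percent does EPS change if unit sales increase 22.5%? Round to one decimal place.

Contribution at this volume is 185,950 × $191.68 = $35,642,896.00.
EBIT = $35,642,896.00 − $13,317,400 = $22,325,496.00.
Interest = $11,910,900.00, so EBIT − I = $10,414,596.00.
Degree of combined leverage = contribution ÷ (EBIT − I) = $35,642,896.00 ÷ $10,414,596.00 = 3.4224.
%ΔEPS = DCL × %ΔSales = 3.4224 × +22.5% = +77.0%.

+77.0%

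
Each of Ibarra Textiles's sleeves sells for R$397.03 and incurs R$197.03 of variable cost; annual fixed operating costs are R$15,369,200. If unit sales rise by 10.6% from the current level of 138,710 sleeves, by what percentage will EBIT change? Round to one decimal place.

+23.8%

Contribution at this volume is 138,710 × R$200.00 = R$27,742,000.00.
Operating income = contribution − fixed costs = R$27,742,000.00 − R$15,369,200 = R$12,372,800.00.
Degree of operating leverage = R$27,742,000.00 / R$12,372,800.00 = 2.2422.
So EBIT moves 2.2422 × (+10.6%) = +23.8%.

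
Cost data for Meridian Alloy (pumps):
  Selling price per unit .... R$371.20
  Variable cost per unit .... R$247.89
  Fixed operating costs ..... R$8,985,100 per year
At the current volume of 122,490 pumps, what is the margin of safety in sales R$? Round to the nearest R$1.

Each unit contributes R$371.20 − R$247.89 = R$123.31. Break-even units = R$8,985,100 ÷ R$123.31 = 72,865.95; break-even revenue = 72,865.95 × R$371.20 = R$27,047,839.75.
Actual sales revenue = 122,490 × R$371.20 = R$45,468,288.00.
Margin of safety = R$45,468,288.00 − R$27,047,839.75 = R$18,420,448.

R$18,420,448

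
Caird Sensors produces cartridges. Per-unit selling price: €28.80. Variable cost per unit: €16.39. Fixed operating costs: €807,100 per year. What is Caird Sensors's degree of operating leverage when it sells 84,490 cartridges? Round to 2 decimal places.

4.34

At 84,490 units, contribution = 84,490 × €12.41 = €1,048,520.90.
Subtracting fixed costs: EBIT = €1,048,520.90 − €807,100 = €241,420.90.
So DOL = total CM / EBIT = €1,048,520.90 / €241,420.90 = 4.3431.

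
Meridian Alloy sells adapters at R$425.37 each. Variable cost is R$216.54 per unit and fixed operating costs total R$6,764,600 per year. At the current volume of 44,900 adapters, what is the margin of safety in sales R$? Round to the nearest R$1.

R$5,320,164

Unit CM = price − variable cost = R$425.37 − R$216.54 = R$208.83. Break-even units = R$6,764,600 ÷ R$208.83 = 32,392.86; break-even revenue = 32,392.86 × R$425.37 = R$13,778,948.92.
Current sales = 44,900 × R$425.37 = R$19,099,113.00.
Margin of safety = R$19,099,113.00 − R$13,778,948.92 = R$5,320,164.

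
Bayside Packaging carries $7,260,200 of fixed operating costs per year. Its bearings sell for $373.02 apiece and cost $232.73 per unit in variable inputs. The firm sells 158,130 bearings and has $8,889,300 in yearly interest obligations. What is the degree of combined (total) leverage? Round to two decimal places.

3.68

At 158,130 units, contribution = 158,130 × $140.29 = $22,184,057.70.
Subtracting fixed costs: EBIT = $22,184,057.70 − $7,260,200 = $14,923,857.70. Interest = $8,889,300.00.
DOL = $22,184,057.70 ÷ $14,923,857.70 = 1.4865; DFL = $14,923,857.70 ÷ $6,034,557.70 = 2.4731.
DCL = DOL × DFL = 1.4865 × 2.4731 = 3.6763.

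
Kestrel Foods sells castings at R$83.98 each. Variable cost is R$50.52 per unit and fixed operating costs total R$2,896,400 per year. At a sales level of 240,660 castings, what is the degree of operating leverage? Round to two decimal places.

1.56

At 240,660 units, contribution = 240,660 × R$33.46 = R$8,052,483.60.
EBIT = R$8,052,483.60 − R$2,896,400 = R$5,156,083.60.
Degree of operating leverage = R$8,052,483.60 / R$5,156,083.60 = 1.5617.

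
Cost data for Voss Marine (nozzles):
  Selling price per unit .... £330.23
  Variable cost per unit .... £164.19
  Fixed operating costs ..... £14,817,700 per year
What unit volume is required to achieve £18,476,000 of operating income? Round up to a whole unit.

200,517 nozzles

Each unit contributes £330.23 − £164.19 = £166.04.
Need Q such that Q × £166.04 − £14,817,700 = £18,476,000, i.e. Q = £33,293,700 / £166.04 = 200,516.14 → 200,517.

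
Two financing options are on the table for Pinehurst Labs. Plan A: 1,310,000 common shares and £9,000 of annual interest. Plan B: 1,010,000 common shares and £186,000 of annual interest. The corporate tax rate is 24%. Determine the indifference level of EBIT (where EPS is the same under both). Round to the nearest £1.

Set EPS_A = EPS_B: (EBIT − £9,000)(1 − 0.24) ÷ 1,310,000 = (EBIT − £186,000)(1 − 0.24) ÷ 1,010,000.
The (1 − t) factor cancels: (EBIT − 9,000) × 1,010,000 = (EBIT − 186,000) × 1,310,000.
Solving, EBIT = (186,000·1,310,000 − 9,000·1,010,000) / (1,310,000 − 1,010,000) = 234,570,000,000 / 300,000 = 781,900.00.

£781,900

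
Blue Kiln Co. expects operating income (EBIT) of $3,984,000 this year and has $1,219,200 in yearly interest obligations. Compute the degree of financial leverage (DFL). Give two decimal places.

Annual interest charges come to $1,219,200.00.
DFL = EBIT ÷ (EBIT − I) = $3,984,000 ÷ ($3,984,000 − $1,219,200.00) = $3,984,000 ÷ $2,764,800.00 = 1.4410.

1.44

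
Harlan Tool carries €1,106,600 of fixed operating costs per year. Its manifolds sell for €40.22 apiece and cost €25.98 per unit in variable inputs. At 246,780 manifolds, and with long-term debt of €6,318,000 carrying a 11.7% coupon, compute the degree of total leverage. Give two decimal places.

Contribution at this volume is 246,780 × €14.24 = €3,514,147.20.
EBIT = €3,514,147.20 − €1,106,600 = €2,407,547.20. Interest = €739,206.00.
DOL = €3,514,147.20 ÷ €2,407,547.20 = 1.4596; DFL = €2,407,547.20 ÷ €1,668,341.20 = 1.4431.
DCL = DOL × DFL = 1.4596 × 1.4431 = 2.1063.

2.11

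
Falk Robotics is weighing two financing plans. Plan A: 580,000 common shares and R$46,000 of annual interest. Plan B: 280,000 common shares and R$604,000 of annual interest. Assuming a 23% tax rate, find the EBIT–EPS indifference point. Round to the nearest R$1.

At indifference, (EBIT − 46,000)(1 − t)/580,000 = (EBIT − 604,000)(1 − t)/280,000.
The (1 − t) factor cancels: (EBIT − 46,000) × 280,000 = (EBIT − 604,000) × 580,000.
EBIT × (580,000 − 280,000) = 604,000 × 580,000 − 46,000 × 280,000 = 337,440,000,000, so EBIT = 337,440,000,000 ÷ 300,000 = 1,124,800.00.

R$1,124,800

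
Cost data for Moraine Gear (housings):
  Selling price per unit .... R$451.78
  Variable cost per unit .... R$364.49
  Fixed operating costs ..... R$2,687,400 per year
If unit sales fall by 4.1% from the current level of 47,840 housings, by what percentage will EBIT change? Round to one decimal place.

-11.5%

Contribution at this volume is 47,840 × R$87.29 = R$4,175,953.60.
EBIT = R$4,175,953.60 − R$2,687,400 = R$1,488,553.60.
Degree of operating leverage = R$4,175,953.60 / R$1,488,553.60 = 2.8054.
%ΔEBIT = DOL × %ΔSales = 2.8054 × -4.1% = -11.5%.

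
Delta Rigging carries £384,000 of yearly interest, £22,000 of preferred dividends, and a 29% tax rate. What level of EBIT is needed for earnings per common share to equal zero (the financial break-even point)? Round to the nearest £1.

£414,986

Preferred dividends are paid after tax, so their pre-tax equivalent is £22,000 ÷ (1 − 0.29) = £30,985.92.
Financial break-even EBIT = interest + D_p ÷ (1 − t) = £384,000 + £30,985.92 = £414,985.92.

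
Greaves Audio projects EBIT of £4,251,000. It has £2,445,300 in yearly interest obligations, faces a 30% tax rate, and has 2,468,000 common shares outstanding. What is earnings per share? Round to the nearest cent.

Pre-tax income = £4,251,000 − £2,445,300.00 = £1,805,700.00.
Net income = £1,805,700.00 × (1 − 0.30) = £1,263,990.00.
Per share: £1,263,990.00 / 2,468,000 shares = £0.51.

£0.51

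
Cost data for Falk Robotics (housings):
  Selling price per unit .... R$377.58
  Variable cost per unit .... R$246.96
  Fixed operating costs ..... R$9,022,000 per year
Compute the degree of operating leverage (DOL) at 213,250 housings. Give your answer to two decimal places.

Contribution at this volume is 213,250 × R$130.62 = R$27,854,715.00.
Operating income = contribution − fixed costs = R$27,854,715.00 − R$9,022,000 = R$18,832,715.00.
Degree of operating leverage = R$27,854,715.00 / R$18,832,715.00 = 1.4791.

1.48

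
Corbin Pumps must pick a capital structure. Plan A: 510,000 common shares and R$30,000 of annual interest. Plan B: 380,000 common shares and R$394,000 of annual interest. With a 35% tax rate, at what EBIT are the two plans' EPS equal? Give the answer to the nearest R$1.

R$1,458,000

Set EPS_A = EPS_B: (EBIT − R$30,000)(1 − 0.35) ÷ 510,000 = (EBIT − R$394,000)(1 − 0.35) ÷ 380,000.
The (1 − t) factor cancels: (EBIT − 30,000) × 380,000 = (EBIT − 394,000) × 510,000.
EBIT × (510,000 − 380,000) = 394,000 × 510,000 − 30,000 × 380,000 = 189,540,000,000, so EBIT = 189,540,000,000 ÷ 130,000 = 1,458,000.00.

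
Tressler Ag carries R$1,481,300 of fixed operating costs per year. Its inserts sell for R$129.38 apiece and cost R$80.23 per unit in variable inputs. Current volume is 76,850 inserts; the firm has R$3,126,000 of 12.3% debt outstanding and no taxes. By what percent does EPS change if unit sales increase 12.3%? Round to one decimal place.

+24.3%

At 76,850 units, contribution = 76,850 × R$49.15 = R$3,777,177.50.
Subtracting fixed costs: EBIT = R$3,777,177.50 − R$1,481,300 = R$2,295,877.50.
Interest = R$384,498.00, so EBIT − I = R$1,911,379.50.
DCL = total CM / (EBIT − I) = R$3,777,177.50 / R$1,911,379.50 = 1.9762.
EPS therefore changes by 1.9762 × (+12.3%) = +24.3%.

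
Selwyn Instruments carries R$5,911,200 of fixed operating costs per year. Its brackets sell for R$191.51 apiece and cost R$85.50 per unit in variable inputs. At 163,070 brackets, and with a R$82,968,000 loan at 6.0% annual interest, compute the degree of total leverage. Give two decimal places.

Contribution at this volume is 163,070 × R$106.01 = R$17,287,050.70.
EBIT = R$17,287,050.70 − R$5,911,200 = R$11,375,850.70. Interest = R$4,978,080.00, so EBIT − I = R$6,397,770.70.
DCL = contribution ÷ (EBIT − I) = R$17,287,050.70 ÷ R$6,397,770.70 = 2.7020.

2.70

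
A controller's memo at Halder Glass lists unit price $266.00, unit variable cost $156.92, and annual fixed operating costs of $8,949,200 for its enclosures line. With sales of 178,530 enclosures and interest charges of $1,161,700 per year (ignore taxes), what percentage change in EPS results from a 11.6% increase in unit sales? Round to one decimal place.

+24.1%

Total contribution margin = 178,530 × $109.08 = $19,474,052.40.
Subtracting fixed costs: EBIT = $19,474,052.40 − $8,949,200 = $10,524,852.40.
After interest of $1,161,700.00, pre-tax earnings = $9,363,152.40.
Degree of combined leverage = contribution ÷ (EBIT − I) = $19,474,052.40 ÷ $9,363,152.40 = 2.0799.
EPS therefore changes by 2.0799 × (+11.6%) = +24.1%.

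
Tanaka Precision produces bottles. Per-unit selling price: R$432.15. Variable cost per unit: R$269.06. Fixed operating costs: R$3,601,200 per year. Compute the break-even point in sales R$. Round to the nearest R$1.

R$9,542,330

Contribution margin per unit = R$432.15 − R$269.06 = R$163.09, a CM ratio of R$163.09 ÷ R$432.15 = 0.3774.
Break-even revenue = fixed costs × price ÷ CM = R$3,601,200 × R$432.15 ÷ R$163.09 = R$9,542,330.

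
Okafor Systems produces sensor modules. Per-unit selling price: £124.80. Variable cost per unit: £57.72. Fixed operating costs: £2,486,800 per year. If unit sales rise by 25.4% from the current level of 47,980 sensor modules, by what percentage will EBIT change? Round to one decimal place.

Total contribution margin = 47,980 × £67.08 = £3,218,498.40.
Operating income = contribution − fixed costs = £3,218,498.40 − £2,486,800 = £731,698.40.
So DOL = total CM / EBIT = £3,218,498.40 / £731,698.40 = 4.3987.
So EBIT moves 4.3987 × (+25.4%) = +111.7%.

+111.7%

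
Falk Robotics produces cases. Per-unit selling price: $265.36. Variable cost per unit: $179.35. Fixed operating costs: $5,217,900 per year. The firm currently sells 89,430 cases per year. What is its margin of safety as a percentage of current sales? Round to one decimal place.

Contribution margin per unit = $265.36 − $179.35 = $86.01. Break-even units = $5,217,900 ÷ $86.01 = 60,666.20; break-even revenue = 60,666.20 × $265.36 = $16,098,383.26.
Current sales = 89,430 × $265.36 = $23,731,144.80.
Margin of safety = ($23,731,144.80 − $16,098,383.26) ÷ $23,731,144.80 = 32.2%.

32.2%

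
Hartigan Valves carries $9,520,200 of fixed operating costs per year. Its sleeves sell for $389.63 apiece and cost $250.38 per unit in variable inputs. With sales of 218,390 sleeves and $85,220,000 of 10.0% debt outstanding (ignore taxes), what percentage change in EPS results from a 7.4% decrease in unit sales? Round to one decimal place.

-18.2%

At 218,390 units, contribution = 218,390 × $139.25 = $30,410,807.50.
EBIT = $30,410,807.50 − $9,520,200 = $20,890,607.50.
Interest = $8,522,000.00, so EBIT − I = $12,368,607.50.
DCL = total CM / (EBIT − I) = $30,410,807.50 / $12,368,607.50 = 2.4587.
EPS therefore changes by 2.4587 × (-7.4%) = -18.2%.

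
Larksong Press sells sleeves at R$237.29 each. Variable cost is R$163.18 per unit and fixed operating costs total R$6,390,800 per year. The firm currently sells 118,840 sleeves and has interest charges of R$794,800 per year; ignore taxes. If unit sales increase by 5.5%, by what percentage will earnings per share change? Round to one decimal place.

At 118,840 units, contribution = 118,840 × R$74.11 = R$8,807,232.40.
EBIT = R$8,807,232.40 − R$6,390,800 = R$2,416,432.40.
After interest of R$794,800.00, pre-tax earnings = R$1,621,632.40.
Degree of combined leverage = contribution ÷ (EBIT − I) = R$8,807,232.40 ÷ R$1,621,632.40 = 5.4311.
EPS therefore changes by 5.4311 × (+5.5%) = +29.9%.

+29.9%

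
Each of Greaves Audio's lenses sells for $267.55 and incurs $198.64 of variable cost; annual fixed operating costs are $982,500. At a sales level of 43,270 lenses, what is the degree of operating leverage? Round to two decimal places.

1.49

Total contribution margin = 43,270 × $68.91 = $2,981,735.70.
EBIT = $2,981,735.70 − $982,500 = $1,999,235.70.
Degree of operating leverage = $2,981,735.70 / $1,999,235.70 = 1.4914.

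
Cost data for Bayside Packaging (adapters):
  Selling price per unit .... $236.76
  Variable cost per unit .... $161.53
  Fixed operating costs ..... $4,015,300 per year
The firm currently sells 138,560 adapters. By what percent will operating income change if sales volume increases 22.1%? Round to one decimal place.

Contribution at this volume is 138,560 × $75.23 = $10,423,868.80.
EBIT = $10,423,868.80 − $4,015,300 = $6,408,568.80.
Degree of operating leverage = $10,423,868.80 / $6,408,568.80 = 1.6266.
So EBIT moves 1.6266 × (+22.1%) = +35.9%.

+35.9%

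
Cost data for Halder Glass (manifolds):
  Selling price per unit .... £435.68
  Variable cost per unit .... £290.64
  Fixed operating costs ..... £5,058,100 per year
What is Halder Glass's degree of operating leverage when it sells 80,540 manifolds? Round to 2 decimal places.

1.76

Contribution at this volume is 80,540 × £145.04 = £11,681,521.60.
Subtracting fixed costs: EBIT = £11,681,521.60 − £5,058,100 = £6,623,421.60.
So DOL = total CM / EBIT = £11,681,521.60 / £6,623,421.60 = 1.7637.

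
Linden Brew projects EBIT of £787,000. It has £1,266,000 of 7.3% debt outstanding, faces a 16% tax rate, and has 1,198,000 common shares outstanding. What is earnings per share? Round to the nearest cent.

Interest = £92,418.00, so EBT = £787,000 − £92,418.00 = £694,582.00.
Net income = £694,582.00 × (1 − 0.16) = £583,448.88.
EPS = £583,448.88 ÷ 1,198,000 = £0.49.

£0.49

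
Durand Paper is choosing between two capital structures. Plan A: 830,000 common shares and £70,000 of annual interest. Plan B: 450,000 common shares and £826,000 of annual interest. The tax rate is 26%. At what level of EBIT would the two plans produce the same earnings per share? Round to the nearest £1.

£1,721,263

Set EPS_A = EPS_B: (EBIT − £70,000)(1 − 0.26) ÷ 830,000 = (EBIT − £826,000)(1 − 0.26) ÷ 450,000.
The (1 − t) factor cancels: (EBIT − 70,000) × 450,000 = (EBIT − 826,000) × 830,000.
Solving, EBIT = (826,000·830,000 − 70,000·450,000) / (830,000 − 450,000) = 654,080,000,000 / 380,000 = 1,721,263.16.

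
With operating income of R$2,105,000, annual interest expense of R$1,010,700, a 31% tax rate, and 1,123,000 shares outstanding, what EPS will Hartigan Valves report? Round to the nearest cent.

R$0.67

Interest = R$1,010,700.00, so EBT = R$2,105,000 − R$1,010,700.00 = R$1,094,300.00.
Net income = R$1,094,300.00 × (1 − 0.31) = R$755,067.00.
EPS = R$755,067.00 ÷ 1,123,000 = R$0.67.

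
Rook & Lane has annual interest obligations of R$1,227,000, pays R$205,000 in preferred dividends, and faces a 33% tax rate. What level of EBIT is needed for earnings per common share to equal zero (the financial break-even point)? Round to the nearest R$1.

Grossing the preferred dividend up to pre-tax terms: R$205,000 / (1 − 0.33) = R$305,970.15.
Financial break-even EBIT = interest + D_p ÷ (1 − t) = R$1,227,000 + R$305,970.15 = R$1,532,970.15.

R$1,532,970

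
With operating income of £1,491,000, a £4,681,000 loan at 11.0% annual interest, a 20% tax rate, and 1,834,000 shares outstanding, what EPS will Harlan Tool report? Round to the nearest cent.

Pre-tax income = £1,491,000 − £514,910.00 = £976,090.00.
After tax at 20%: net income = £976,090.00 × 0.80 = £780,872.00.
EPS = £780,872.00 ÷ 1,834,000 = £0.43.

£0.43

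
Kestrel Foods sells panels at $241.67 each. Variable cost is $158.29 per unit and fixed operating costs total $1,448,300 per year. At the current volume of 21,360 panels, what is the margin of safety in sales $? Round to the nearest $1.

$964,294

Unit CM = price − variable cost = $241.67 − $158.29 = $83.38. Break-even units = $1,448,300 ÷ $83.38 = 17,369.87; break-even revenue = 17,369.87 × $241.67 = $4,197,777.18.
Actual sales revenue = 21,360 × $241.67 = $5,162,071.20.
Margin of safety = $5,162,071.20 − $4,197,777.18 = $964,294.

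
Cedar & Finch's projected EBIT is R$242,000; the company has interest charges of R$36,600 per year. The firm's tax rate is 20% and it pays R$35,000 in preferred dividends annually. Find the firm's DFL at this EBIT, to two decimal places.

Annual interest charges come to R$36,600.00.
Preferred dividends grossed up pre-tax: R$35,000 / (1 − 0.20) = R$43,750.00.
DFL = EBIT ÷ [EBIT − I − D_p/(1−t)] = R$242,000 ÷ [R$242,000 − R$36,600.00 − R$43,750.00] = R$242,000 ÷ R$161,650.00 = 1.4971.

1.50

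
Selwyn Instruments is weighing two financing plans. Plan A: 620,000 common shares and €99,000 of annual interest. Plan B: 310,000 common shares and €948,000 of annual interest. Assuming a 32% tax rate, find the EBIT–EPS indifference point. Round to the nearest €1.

€1,797,000

Set EPS_A = EPS_B: (EBIT − €99,000)(1 − 0.32) ÷ 620,000 = (EBIT − €948,000)(1 − 0.32) ÷ 310,000.
The (1 − t) factor cancels: (EBIT − 99,000) × 310,000 = (EBIT − 948,000) × 620,000.
EBIT × (620,000 − 310,000) = 948,000 × 620,000 − 99,000 × 310,000 = 557,070,000,000, so EBIT = 557,070,000,000 ÷ 310,000 = 1,797,000.00.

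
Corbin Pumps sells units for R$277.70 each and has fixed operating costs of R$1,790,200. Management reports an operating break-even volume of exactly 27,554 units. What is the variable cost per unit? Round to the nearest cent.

R$212.73

At break-even, FC = Q × (P − VC), so P − VC = R$1,790,200 ÷ 27,554 = R$64.9706.
Variable cost per unit = R$277.70 − R$64.9706 = R$212.73.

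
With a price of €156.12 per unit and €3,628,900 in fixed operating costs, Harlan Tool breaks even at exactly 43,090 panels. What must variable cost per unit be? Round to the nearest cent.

€71.90

Contribution per unit must be FC / Q = €3,628,900 / 43,090 = €84.2168.
Variable cost per unit = €156.12 − €84.2168 = €71.90.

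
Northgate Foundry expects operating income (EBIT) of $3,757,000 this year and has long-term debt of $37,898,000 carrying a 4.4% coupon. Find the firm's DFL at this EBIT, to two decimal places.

Interest = $1,667,512.00.
Degree of financial leverage = EBIT / (EBIT − interest) = $3,757,000 / $2,089,488.00 = 1.7980.

1.80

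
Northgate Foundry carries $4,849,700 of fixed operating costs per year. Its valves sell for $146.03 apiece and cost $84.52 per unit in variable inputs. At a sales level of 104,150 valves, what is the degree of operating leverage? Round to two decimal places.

Contribution at this volume is 104,150 × $61.51 = $6,406,266.50.
EBIT = $6,406,266.50 − $4,849,700 = $1,556,566.50.
So DOL = total CM / EBIT = $6,406,266.50 / $1,556,566.50 = 4.1156.

4.12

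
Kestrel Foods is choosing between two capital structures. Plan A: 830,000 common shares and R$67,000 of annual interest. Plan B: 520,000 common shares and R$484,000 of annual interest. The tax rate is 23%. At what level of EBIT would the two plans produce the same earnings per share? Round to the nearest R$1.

R$1,183,484

At indifference, (EBIT − 67,000)(1 − t)/830,000 = (EBIT − 484,000)(1 − t)/520,000.
Cancelling (1 − t) and cross-multiplying: 520,000·(EBIT − 67,000) = 830,000·(EBIT − 484,000).
Solving, EBIT = (484,000·830,000 − 67,000·520,000) / (830,000 − 520,000) = 366,880,000,000 / 310,000 = 1,183,483.87.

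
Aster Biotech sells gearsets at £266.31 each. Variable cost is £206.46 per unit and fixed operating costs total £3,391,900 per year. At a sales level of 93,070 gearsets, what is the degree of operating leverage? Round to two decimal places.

2.56

Total contribution margin = 93,070 × £59.85 = £5,570,239.50.
Operating income = contribution − fixed costs = £5,570,239.50 − £3,391,900 = £2,178,339.50.
DOL = contribution ÷ EBIT = £5,570,239.50 ÷ £2,178,339.50 = 2.5571.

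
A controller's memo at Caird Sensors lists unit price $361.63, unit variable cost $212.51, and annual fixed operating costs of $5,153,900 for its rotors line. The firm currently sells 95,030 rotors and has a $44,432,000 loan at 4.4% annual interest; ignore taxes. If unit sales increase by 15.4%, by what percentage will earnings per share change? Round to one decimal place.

+30.9%

Contribution at this volume is 95,030 × $149.12 = $14,170,873.60.
EBIT = $14,170,873.60 − $5,153,900 = $9,016,973.60.
Interest = $1,955,008.00, so EBIT − I = $7,061,965.60.
Degree of combined leverage = contribution ÷ (EBIT − I) = $14,170,873.60 ÷ $7,061,965.60 = 2.0066.
EPS therefore changes by 2.0066 × (+15.4%) = +30.9%.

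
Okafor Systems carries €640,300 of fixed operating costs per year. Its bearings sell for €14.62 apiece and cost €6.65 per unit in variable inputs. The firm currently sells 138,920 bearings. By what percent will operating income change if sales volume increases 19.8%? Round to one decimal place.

At 138,920 units, contribution = 138,920 × €7.97 = €1,107,192.40.
Operating income = contribution − fixed costs = €1,107,192.40 − €640,300 = €466,892.40.
Degree of operating leverage = €1,107,192.40 / €466,892.40 = 2.3714.
So EBIT moves 2.3714 × (+19.8%) = +47.0%.

+47.0%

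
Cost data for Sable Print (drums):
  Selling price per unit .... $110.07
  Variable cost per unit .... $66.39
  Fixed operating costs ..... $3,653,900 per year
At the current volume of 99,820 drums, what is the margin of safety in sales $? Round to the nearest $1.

Contribution margin per unit = $110.07 − $66.39 = $43.68. Break-even units = $3,653,900 ÷ $43.68 = 83,651.56; break-even revenue = 83,651.56 × $110.07 = $9,207,526.85.
Current sales = 99,820 × $110.07 = $10,987,187.40.
Margin of safety = $10,987,187.40 − $9,207,526.85 = $1,779,661.

$1,779,661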